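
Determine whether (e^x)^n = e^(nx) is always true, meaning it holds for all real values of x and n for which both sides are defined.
Yes, this is an identity.

Claim: (e^x)^n = e^(nx).
Reasoning: e^x is a positive real number, and for a positive base B and real exponent n, B^n = e^(n·ln B). With B = e^x, ln B = x, so (e^x)^n = e^(n·x).
So the two sides agree for all real values of x and n for which both sides are defined.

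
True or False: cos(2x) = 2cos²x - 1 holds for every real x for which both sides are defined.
True.

Claim: cos(2x) = 2cos²x - 1.
Reasoning: cos(2x) = cos²x - sin²x. Replace sin²x by 1 - cos²x: cos²x - (1 - cos²x) = 2cos²x - 1.
So the two sides agree for every real x for which both sides are defined.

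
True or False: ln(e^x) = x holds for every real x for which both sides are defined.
Claim: ln(e^x) = x.
Reasoning: ln is the inverse of the exponential: ln(e^x) asks for the exponent p with e^p = e^x, and since e^p is one-to-one that exponent is p = x.
So the two sides agree for every real x for which both sides are defined.

Conclusion: True.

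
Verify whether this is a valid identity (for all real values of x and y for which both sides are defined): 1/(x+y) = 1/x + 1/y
Claim: 1/(x+y) = 1/x + 1/y.
Test a specific point where both sides are defined: x = 5, y = 3.
LHS = 1/(x+y) ≈ 0.1250
RHS = 1/x + 1/y ≈ 0.5333
Since 0.1250 ≠ 0.5333, the equation fails at this point, so it cannot hold for all real values of x and y for which both sides are defined.
1/x + 1/y = (x+y)/(xy), which is not 1/(x+y).

Conclusion: No, this is NOT an identity.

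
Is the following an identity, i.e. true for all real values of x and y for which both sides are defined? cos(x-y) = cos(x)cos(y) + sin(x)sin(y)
Yes, this is an identity.

Claim: cos(x-y) = cos(x)cos(y) + sin(x)sin(y).
Reasoning: Replace y by -y in cos(x+y) = cos(x)cos(y) - sin(x)sin(y) and use cos(-y) = cos(y), sin(-y) = -sin(y): cos(x-y) = cos(x)cos(y) + sin(x)sin(y).
So the two sides agree for all real values of x and y for which both sides are defined.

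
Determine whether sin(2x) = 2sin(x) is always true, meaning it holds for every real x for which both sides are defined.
No, this is NOT an identity.

Claim: sin(2x) = 2sin(x).
Test a specific point where both sides are defined: x = π/2.
LHS = sin(2x) ≈ 0.0000
RHS = 2sin(x) ≈ 2.0000
Since 0.0000 ≠ 2.0000, the equation fails at this point, so it cannot hold for every real x for which both sides are defined.
The correct double-angle formula is sin(2x) = 2sin(x)cos(x).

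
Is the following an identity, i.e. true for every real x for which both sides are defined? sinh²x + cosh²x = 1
No, this is NOT an identity.

Claim: sinh²x + cosh²x = 1.
Test a specific point where both sides are defined: x = 1/2.
LHS = sinh²x + cosh²x ≈ 1.5431
RHS = 1 ≈ 1.0000
Since 1.5431 ≠ 1.0000, the equation fails at this point, so it cannot hold for every real x for which both sides are defined.
The correct hyperbolic identity is cosh²x - sinh²x = 1 (a difference); the sum sinh²x + cosh²x equals cosh(2x).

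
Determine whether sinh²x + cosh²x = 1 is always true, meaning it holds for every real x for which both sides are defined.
Claim: sinh²x + cosh²x = 1.
Test a specific point where both sides are defined: x = 1/2.
LHS = sinh²x + cosh²x ≈ 1.5431
RHS = 1 ≈ 1.0000
Since 1.5431 ≠ 1.0000, the equation fails at this point, so it cannot hold for every real x for which both sides are defined.
The correct hyperbolic identity is cosh²x - sinh²x = 1 (a difference); the sum sinh²x + cosh²x equals cosh(2x).

Conclusion: No, this is NOT an identity.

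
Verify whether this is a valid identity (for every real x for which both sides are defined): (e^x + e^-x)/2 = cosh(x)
Yes, this is an identity.

Claim: (e^x + e^-x)/2 = cosh(x).
Reasoning: This is exactly the definition of the hyperbolic cosine: cosh(x) := (e^x + e^-x)/2.
So the two sides agree for every real x for which both sides are defined.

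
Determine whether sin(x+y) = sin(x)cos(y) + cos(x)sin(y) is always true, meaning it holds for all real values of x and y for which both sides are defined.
Claim: sin(x+y) = sin(x)cos(y) + cos(x)sin(y).
Reasoning: By Euler's formula e^(i(x+y)) = e^(ix)·e^(iy) = (cos x + i·sin x)(cos y + i·sin y). The imaginary part of the left side is sin(x+y); the imaginary part of the product is sin(x)cos(y) + cos(x)sin(y).
So the two sides agree for all real values of x and y for which both sides are defined.

Conclusion: Yes, this is an identity.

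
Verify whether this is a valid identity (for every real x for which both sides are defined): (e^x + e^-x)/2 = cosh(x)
Yes, this is an identity.

Claim: (e^x + e^-x)/2 = cosh(x).
Reasoning: This is exactly the definition of the hyperbolic cosine: cosh(x) := (e^x + e^-x)/2.
So the two sides agree for every real x for which both sides are defined.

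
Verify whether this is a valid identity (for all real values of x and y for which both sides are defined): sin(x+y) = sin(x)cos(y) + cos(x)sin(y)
Yes, this is an identity.

Claim: sin(x+y) = sin(x)cos(y) + cos(x)sin(y).
Reasoning: By Euler's formula e^(i(x+y)) = e^(ix)·e^(iy) = (cos x + i·sin x)(cos y + i·sin y). The imaginary part of the left side is sin(x+y); the imaginary part of the product is sin(x)cos(y) + cos(x)sin(y).
So the two sides agree for all real values of x and y for which both sides are defined.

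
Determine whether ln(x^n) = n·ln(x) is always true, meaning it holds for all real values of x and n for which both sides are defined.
Yes, this is an identity.

Claim: ln(x^n) = n·ln(x).
Reasoning: The right side requires x > 0. For x > 0, x^n = (e^(ln x))^n = e^(n·ln x), so taking ln of both sides gives ln(x^n) = n·ln(x).
So the two sides agree for all real values of x and n for which both sides are defined.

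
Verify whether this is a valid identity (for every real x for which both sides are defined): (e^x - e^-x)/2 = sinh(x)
Claim: (e^x - e^-x)/2 = sinh(x).
Reasoning: This is exactly the definition of the hyperbolic sine: sinh(x) := (e^x - e^-x)/2.
So the two sides agree for every real x for which both sides are defined.

Conclusion: Yes, this is an identity.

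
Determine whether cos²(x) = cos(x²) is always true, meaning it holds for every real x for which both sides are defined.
Claim: cos²(x) = cos(x²).
Test a specific point where both sides are defined: x = -π/6.
LHS = cos²(x) ≈ 0.7500
RHS = cos(x²) ≈ 0.9627
Since 0.7500 ≠ 0.9627, the equation fails at this point, so it cannot hold for every real x for which both sides are defined.
cos²(x) means (cos x)², squaring the output; cos(x²) squares the input. These are different functions.

Conclusion: No, this is NOT an identity.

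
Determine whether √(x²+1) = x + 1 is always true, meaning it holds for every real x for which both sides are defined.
No, this is NOT an identity.

Claim: √(x²+1) = x + 1.
Test a specific point where both sides are defined: x = -1.
LHS = √(x²+1) ≈ 1.4142
RHS = x + 1 ≈ 0.0000
Since 1.4142 ≠ 0.0000, the equation fails at this point, so it cannot hold for every real x for which both sides are defined.
(x+1)² = x² + 2x + 1 ≠ x² + 1 unless x = 0.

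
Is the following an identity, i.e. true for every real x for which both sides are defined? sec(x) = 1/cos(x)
Claim: sec(x) = 1/cos(x).
Reasoning: sec(x) is by definition the reciprocal of cos(x), wherever cos(x) ≠ 0.
So the two sides agree for every real x for which both sides are defined.

Conclusion: Yes, this is an identity.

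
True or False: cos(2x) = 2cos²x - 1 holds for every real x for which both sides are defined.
True.

Claim: cos(2x) = 2cos²x - 1.
Reasoning: cos(2x) = cos²x - sin²x. Replace sin²x by 1 - cos²x: cos²x - (1 - cos²x) = 2cos²x - 1.
So the two sides agree for every real x for which both sides are defined.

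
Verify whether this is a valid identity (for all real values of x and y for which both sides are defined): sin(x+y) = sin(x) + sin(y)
No, this is NOT an identity.

Claim: sin(x+y) = sin(x) + sin(y).
Test a specific point where both sides are defined: x = -π/3, y = -π/2.
LHS = sin(x+y) ≈ -0.5000
RHS = sin(x) + sin(y) ≈ -1.8660
Since -0.5000 ≠ -1.8660, the equation fails at this point, so it cannot hold for all real values of x and y for which both sides are defined.
The correct expansion is sin(x+y) = sin(x)cos(y) + cos(x)sin(y); sine is not additive.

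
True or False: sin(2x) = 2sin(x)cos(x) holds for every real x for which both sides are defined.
True.

Claim: sin(2x) = 2sin(x)cos(x).
Reasoning: Put y = x in the addition formula sin(x+y) = sin(x)cos(y) + cos(x)sin(y): sin(2x) = sin(x)cos(x) + cos(x)sin(x) = 2sin(x)cos(x).
So the two sides agree for every real x for which both sides are defined.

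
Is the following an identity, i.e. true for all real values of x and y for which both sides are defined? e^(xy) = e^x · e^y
Claim: e^(xy) = e^x · e^y.
Test a specific point where both sides are defined: x = 1/2, y = 1.
LHS = e^(xy) ≈ 1.6487
RHS = e^x · e^y ≈ 4.4817
Since 1.6487 ≠ 4.4817, the equation fails at this point, so it cannot hold for all real values of x and y for which both sides are defined.
e^x · e^y = e^(x+y), not e^(xy).

Conclusion: No, this is NOT an identity.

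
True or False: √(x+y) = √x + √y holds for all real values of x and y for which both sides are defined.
False.

Claim: √(x+y) = √x + √y.
Test a specific point where both sides are defined: x = 2, y = 1/2.
LHS = √(x+y) ≈ 1.5811
RHS = √x + √y ≈ 2.1213
Since 1.5811 ≠ 2.1213, the equation fails at this point, so it cannot hold for all real values of x and y for which both sides are defined.
Squaring the right side gives x + 2√(xy) + y, not x + y.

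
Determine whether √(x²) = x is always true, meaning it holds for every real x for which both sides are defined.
No, this is NOT an identity.

Claim: √(x²) = x.
Test a specific point where both sides are defined: x = -2.
LHS = √(x²) ≈ 2.0000
RHS = x ≈ -2.0000
Since 2.0000 ≠ -2.0000, the equation fails at this point, so it cannot hold for every real x for which both sides are defined.
√(x²) = |x|, which differs from x whenever x < 0 (both sides are defined for every real x).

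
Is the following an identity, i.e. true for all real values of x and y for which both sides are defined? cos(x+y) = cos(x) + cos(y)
Claim: cos(x+y) = cos(x) + cos(y).
Test a specific point where both sides are defined: x = -π/4, y = -π/4.
LHS = cos(x+y) ≈ 0.0000
RHS = cos(x) + cos(y) ≈ 1.4142
Since 0.0000 ≠ 1.4142, the equation fails at this point, so it cannot hold for all real values of x and y for which both sides are defined.
The correct expansion is cos(x+y) = cos(x)cos(y) - sin(x)sin(y); cosine is not additive.

Conclusion: No, this is NOT an identity.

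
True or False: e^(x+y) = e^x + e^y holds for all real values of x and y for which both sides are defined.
Claim: e^(x+y) = e^x + e^y.
Test a specific point where both sides are defined: x = 1/2, y = 1/2.
LHS = e^(x+y) ≈ 2.7183
RHS = e^x + e^y ≈ 3.2974
Since 2.7183 ≠ 3.2974, the equation fails at this point, so it cannot hold for all real values of x and y for which both sides are defined.
The correct rule is e^(x+y) = e^x · e^y (a product, not a sum).

Conclusion: False.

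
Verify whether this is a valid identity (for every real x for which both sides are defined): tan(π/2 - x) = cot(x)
Yes, this is an identity.

Claim: tan(π/2 - x) = cot(x).
Reasoning: tan(π/2 - x) = sin(π/2 - x)/cos(π/2 - x) = cos(x)/sin(x) = cot(x), using the cofunction identities sin(π/2 - x) = cos(x) and cos(π/2 - x) = sin(x).
So the two sides agree for every real x for which both sides are defined.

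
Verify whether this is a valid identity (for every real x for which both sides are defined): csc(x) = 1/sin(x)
Claim: csc(x) = 1/sin(x).
Reasoning: csc(x) is by definition the reciprocal of sin(x), wherever sin(x) ≠ 0.
So the two sides agree for every real x for which both sides are defined.

Conclusion: Yes, this is an identity.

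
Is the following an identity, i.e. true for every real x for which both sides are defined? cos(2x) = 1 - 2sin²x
Yes, this is an identity.

Claim: cos(2x) = 1 - 2sin²x.
Reasoning: cos(2x) = cos²x - sin²x. Replace cos²x by 1 - sin²x: (1 - sin²x) - sin²x = 1 - 2sin²x.
So the two sides agree for every real x for which both sides are defined.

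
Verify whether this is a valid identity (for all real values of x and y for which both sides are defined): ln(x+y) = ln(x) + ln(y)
Claim: ln(x+y) = ln(x) + ln(y).
Test a specific point where both sides are defined: x = 1, y = 1/2.
LHS = ln(x+y) ≈ 0.4055
RHS = ln(x) + ln(y) ≈ -0.6931
Since 0.4055 ≠ -0.6931, the equation fails at this point, so it cannot hold for all real values of x and y for which both sides are defined.
ln(x) + ln(y) = ln(xy), not ln(x+y).

Conclusion: No, this is NOT an identity.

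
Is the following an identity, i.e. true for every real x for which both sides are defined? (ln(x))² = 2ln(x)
Claim: (ln(x))² = 2ln(x).
Test a specific point where both sides are defined: x = 5.
LHS = (ln(x))² ≈ 2.5903
RHS = 2ln(x) ≈ 3.2189
Since 2.5903 ≠ 3.2189, the equation fails at this point, so it cannot hold for every real x for which both sides are defined.
2ln(x) equals ln(x²), which is not the same as (ln x)².

Conclusion: No, this is NOT an identity.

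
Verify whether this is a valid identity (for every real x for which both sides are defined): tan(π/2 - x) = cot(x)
Yes, this is an identity.

Claim: tan(π/2 - x) = cot(x).
Reasoning: tan(π/2 - x) = sin(π/2 - x)/cos(π/2 - x) = cos(x)/sin(x) = cot(x), using the cofunction identities sin(π/2 - x) = cos(x) and cos(π/2 - x) = sin(x).
So the two sides agree for every real x for which both sides are defined.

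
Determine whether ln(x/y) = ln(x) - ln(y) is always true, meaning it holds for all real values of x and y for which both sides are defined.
Yes, this is an identity.

Claim: ln(x/y) = ln(x) - ln(y).
Reasoning: Both sides are simultaneously defined only when x, y > 0. Write x = e^p, y = e^q. Then x/y = e^(p-q), so ln(x/y) = p - q = ln(x) - ln(y).
So the two sides agree for all real values of x and y for which both sides are defined.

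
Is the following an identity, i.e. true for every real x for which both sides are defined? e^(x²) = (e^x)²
Claim: e^(x²) = (e^x)².
Test a specific point where both sides are defined: x = 1/2.
LHS = e^(x²) ≈ 1.2840
RHS = (e^x)² ≈ 2.7183
Since 1.2840 ≠ 2.7183, the equation fails at this point, so it cannot hold for every real x for which both sides are defined.
(e^x)² = e^(2x), and 2x ≠ x² in general.

Conclusion: No, this is NOT an identity.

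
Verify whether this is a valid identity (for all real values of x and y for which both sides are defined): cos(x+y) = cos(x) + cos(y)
Claim: cos(x+y) = cos(x) + cos(y).
Test a specific point where both sides are defined: x = π, y = -π/6.
LHS = cos(x+y) ≈ -0.8660
RHS = cos(x) + cos(y) ≈ -0.1340
Since -0.8660 ≠ -0.1340, the equation fails at this point, so it cannot hold for all real values of x and y for which both sides are defined.
The correct expansion is cos(x+y) = cos(x)cos(y) - sin(x)sin(y); cosine is not additive.

Conclusion: No, this is NOT an identity.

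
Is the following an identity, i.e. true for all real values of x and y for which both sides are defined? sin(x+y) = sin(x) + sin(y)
No, this is NOT an identity.

Claim: sin(x+y) = sin(x) + sin(y).
Test a specific point where both sides are defined: x = 3π/4, y = π/2.
LHS = sin(x+y) ≈ -0.7071
RHS = sin(x) + sin(y) ≈ 1.7071
Since -0.7071 ≠ 1.7071, the equation fails at this point, so it cannot hold for all real values of x and y for which both sides are defined.
The correct expansion is sin(x+y) = sin(x)cos(y) + cos(x)sin(y); sine is not additive.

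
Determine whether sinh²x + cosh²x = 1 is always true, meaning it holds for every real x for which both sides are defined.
Claim: sinh²x + cosh²x = 1.
Test a specific point where both sides are defined: x = 3/2.
LHS = sinh²x + cosh²x ≈ 10.0677
RHS = 1 ≈ 1.0000
Since 10.0677 ≠ 1.0000, the equation fails at this point, so it cannot hold for every real x for which both sides are defined.
The correct hyperbolic identity is cosh²x - sinh²x = 1 (a difference); the sum sinh²x + cosh²x equals cosh(2x).

Conclusion: No, this is NOT an identity.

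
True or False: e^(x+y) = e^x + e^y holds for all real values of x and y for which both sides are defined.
False.

Claim: e^(x+y) = e^x + e^y.
Test a specific point where both sides are defined: x = 5, y = 1.
LHS = e^(x+y) ≈ 403.4288
RHS = e^x + e^y ≈ 151.1314
Since 403.4288 ≠ 151.1314, the equation fails at this point, so it cannot hold for all real values of x and y for which both sides are defined.
The correct rule is e^(x+y) = e^x · e^y (a product, not a sum).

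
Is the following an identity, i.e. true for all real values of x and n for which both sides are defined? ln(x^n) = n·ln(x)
Yes, this is an identity.

Claim: ln(x^n) = n·ln(x).
Reasoning: The right side requires x > 0. For x > 0, x^n = (e^(ln x))^n = e^(n·ln x), so taking ln of both sides gives ln(x^n) = n·ln(x).
So the two sides agree for all real values of x and n for which both sides are defined.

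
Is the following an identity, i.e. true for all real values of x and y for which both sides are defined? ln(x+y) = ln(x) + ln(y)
No, this is NOT an identity.

Claim: ln(x+y) = ln(x) + ln(y).
Test a specific point where both sides are defined: x = 5, y = 3.
LHS = ln(x+y) ≈ 2.0794
RHS = ln(x) + ln(y) ≈ 2.7081
Since 2.0794 ≠ 2.7081, the equation fails at this point, so it cannot hold for all real values of x and y for which both sides are defined.
ln(x) + ln(y) = ln(xy), not ln(x+y).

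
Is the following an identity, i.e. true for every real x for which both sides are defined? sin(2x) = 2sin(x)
No, this is NOT an identity.

Claim: sin(2x) = 2sin(x).
Test a specific point where both sides are defined: x = π/4.
LHS = sin(2x) ≈ 1.0000
RHS = 2sin(x) ≈ 1.4142
Since 1.0000 ≠ 1.4142, the equation fails at this point, so it cannot hold for every real x for which both sides are defined.
The correct double-angle formula is sin(2x) = 2sin(x)cos(x).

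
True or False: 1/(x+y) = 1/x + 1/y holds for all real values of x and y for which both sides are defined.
False.

Claim: 1/(x+y) = 1/x + 1/y.
Test a specific point where both sides are defined: x = 3/2, y = -2.
LHS = 1/(x+y) ≈ -2.0000
RHS = 1/x + 1/y ≈ 0.1667
Since -2.0000 ≠ 0.1667, the equation fails at this point, so it cannot hold for all real values of x and y for which both sides are defined.
1/x + 1/y = (x+y)/(xy), which is not 1/(x+y).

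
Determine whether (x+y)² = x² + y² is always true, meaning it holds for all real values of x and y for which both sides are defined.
Claim: (x+y)² = x² + y².
Test a specific point where both sides are defined: x = -2, y = 2.
LHS = (x+y)² ≈ 0.0000
RHS = x² + y² ≈ 8.0000
Since 0.0000 ≠ 8.0000, the equation fails at this point, so it cannot hold for all real values of x and y for which both sides are defined.
The correct expansion is (x+y)² = x² + 2xy + y²; the cross term 2xy is missing.

Conclusion: No, this is NOT an identity.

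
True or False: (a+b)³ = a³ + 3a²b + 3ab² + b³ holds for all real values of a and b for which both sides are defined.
True.

Claim: (a+b)³ = a³ + 3a²b + 3ab² + b³.
Reasoning: (a+b)³ = (a+b)(a+b)² = (a+b)(a² + 2ab + b²) = a³ + 2a²b + ab² + a²b + 2ab² + b³ = a³ + 3a²b + 3ab² + b³.
So the two sides agree for all real values of a and b for which both sides are defined.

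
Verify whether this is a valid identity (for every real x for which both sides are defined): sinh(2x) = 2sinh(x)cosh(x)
Yes, this is an identity.

Claim: sinh(2x) = 2sinh(x)cosh(x).
Reasoning: 2sinh(x)cosh(x) = 2 · (e^x - e^-x)/2 · (e^x + e^-x)/2 = (e^(2x) - e^(-2x))/2 = sinh(2x).
So the two sides agree for every real x for which both sides are defined.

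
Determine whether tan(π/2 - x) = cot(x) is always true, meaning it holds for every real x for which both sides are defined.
Claim: tan(π/2 - x) = cot(x).
Reasoning: tan(π/2 - x) = sin(π/2 - x)/cos(π/2 - x) = cos(x)/sin(x) = cot(x), using the cofunction identities sin(π/2 - x) = cos(x) and cos(π/2 - x) = sin(x).
So the two sides agree for every real x for which both sides are defined.

Conclusion: Yes, this is an identity.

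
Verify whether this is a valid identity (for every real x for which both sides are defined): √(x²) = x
No, this is NOT an identity.

Claim: √(x²) = x.
Test a specific point where both sides are defined: x = -1.
LHS = √(x²) ≈ 1.0000
RHS = x ≈ -1.0000
Since 1.0000 ≠ -1.0000, the equation fails at this point, so it cannot hold for every real x for which both sides are defined.
√(x²) = |x|, which differs from x whenever x < 0 (both sides are defined for every real x).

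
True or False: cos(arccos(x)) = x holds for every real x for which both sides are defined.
True.

Claim: cos(arccos(x)) = x.
Reasoning: For -1 ≤ x ≤ 1 (where arccos is defined), arccos(x) is by definition an angle whose cosine equals x. Taking the cosine of that angle returns x. (Note the other order, arccos(cos x) = x, is NOT an identity.)
So the two sides agree for every real x for which both sides are defined.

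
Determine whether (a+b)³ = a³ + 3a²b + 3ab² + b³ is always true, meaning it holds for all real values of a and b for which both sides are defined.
Claim: (a+b)³ = a³ + 3a²b + 3ab² + b³.
Reasoning: (a+b)³ = (a+b)(a+b)² = (a+b)(a² + 2ab + b²) = a³ + 2a²b + ab² + a²b + 2ab² + b³ = a³ + 3a²b + 3ab² + b³.
So the two sides agree for all real values of a and b for which both sides are defined.

Conclusion: Yes, this is an identity.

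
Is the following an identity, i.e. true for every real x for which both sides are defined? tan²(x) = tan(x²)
No, this is NOT an identity.

Claim: tan²(x) = tan(x²).
Test a specific point where both sides are defined: x = -π/6.
LHS = tan²(x) ≈ 0.3333
RHS = tan(x²) ≈ 0.2812
Since 0.3333 ≠ 0.2812, the equation fails at this point, so it cannot hold for every real x for which both sides are defined.
tan²(x) means (tan x)², squaring the output; tan(x²) squares the input. These are different functions.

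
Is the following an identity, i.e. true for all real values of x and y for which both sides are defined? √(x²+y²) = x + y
No, this is NOT an identity.

Claim: √(x²+y²) = x + y.
Test a specific point where both sides are defined: x = -3, y = 5.
LHS = √(x²+y²) ≈ 5.8310
RHS = x + y ≈ 2.0000
Since 5.8310 ≠ 2.0000, the equation fails at this point, so it cannot hold for all real values of x and y for which both sides are defined.
(x+y)² = x² + 2xy + y², not x² + y², so the square root does not split this way.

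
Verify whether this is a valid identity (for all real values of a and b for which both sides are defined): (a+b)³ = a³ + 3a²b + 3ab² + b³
Yes, this is an identity.

Claim: (a+b)³ = a³ + 3a²b + 3ab² + b³.
Reasoning: (a+b)³ = (a+b)(a+b)² = (a+b)(a² + 2ab + b²) = a³ + 2a²b + ab² + a²b + 2ab² + b³ = a³ + 3a²b + 3ab² + b³.
So the two sides agree for all real values of a and b for which both sides are defined.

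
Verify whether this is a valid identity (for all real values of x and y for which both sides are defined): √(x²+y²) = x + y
Claim: √(x²+y²) = x + y.
Test a specific point where both sides are defined: x = 1/2, y = 5.
LHS = √(x²+y²) ≈ 5.0249
RHS = x + y ≈ 5.5000
Since 5.0249 ≠ 5.5000, the equation fails at this point, so it cannot hold for all real values of x and y for which both sides are defined.
(x+y)² = x² + 2xy + y², not x² + y², so the square root does not split this way.

Conclusion: No, this is NOT an identity.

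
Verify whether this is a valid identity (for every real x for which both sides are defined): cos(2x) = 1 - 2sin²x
Claim: cos(2x) = 1 - 2sin²x.
Reasoning: cos(2x) = cos²x - sin²x. Replace cos²x by 1 - sin²x: (1 - sin²x) - sin²x = 1 - 2sin²x.
So the two sides agree for every real x for which both sides are defined.

Conclusion: Yes, this is an identity.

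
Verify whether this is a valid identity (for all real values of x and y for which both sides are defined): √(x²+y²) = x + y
No, this is NOT an identity.

Claim: √(x²+y²) = x + y.
Test a specific point where both sides are defined: x = -2, y = 3.
LHS = √(x²+y²) ≈ 3.6056
RHS = x + y ≈ 1.0000
Since 3.6056 ≠ 1.0000, the equation fails at this point, so it cannot hold for all real values of x and y for which both sides are defined.
(x+y)² = x² + 2xy + y², not x² + y², so the square root does not split this way.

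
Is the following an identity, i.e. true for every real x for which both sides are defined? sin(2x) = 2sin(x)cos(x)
Claim: sin(2x) = 2sin(x)cos(x).
Reasoning: Put y = x in the addition formula sin(x+y) = sin(x)cos(y) + cos(x)sin(y): sin(2x) = sin(x)cos(x) + cos(x)sin(x) = 2sin(x)cos(x).
So the two sides agree for every real x for which both sides are defined.

Conclusion: Yes, this is an identity.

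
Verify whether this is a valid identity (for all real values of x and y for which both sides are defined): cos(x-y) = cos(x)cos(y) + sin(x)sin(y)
Claim: cos(x-y) = cos(x)cos(y) + sin(x)sin(y).
Reasoning: Replace y by -y in cos(x+y) = cos(x)cos(y) - sin(x)sin(y) and use cos(-y) = cos(y), sin(-y) = -sin(y): cos(x-y) = cos(x)cos(y) + sin(x)sin(y).
So the two sides agree for all real values of x and y for which both sides are defined.

Conclusion: Yes, this is an identity.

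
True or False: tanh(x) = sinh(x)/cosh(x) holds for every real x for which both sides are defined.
Claim: tanh(x) = sinh(x)/cosh(x).
Reasoning: tanh(x) is defined as sinh(x)/cosh(x) = (e^x - e^-x)/(e^x + e^-x); cosh(x) ≥ 1 is never zero, so this holds for every real x.
So the two sides agree for every real x for which both sides are defined.

Conclusion: True.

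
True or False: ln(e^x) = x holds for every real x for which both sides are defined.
Claim: ln(e^x) = x.
Reasoning: ln is the inverse of the exponential: ln(e^x) asks for the exponent p with e^p = e^x, and since e^p is one-to-one that exponent is p = x.
So the two sides agree for every real x for which both sides are defined.

Conclusion: True.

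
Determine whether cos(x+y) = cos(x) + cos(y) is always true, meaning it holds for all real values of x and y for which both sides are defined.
Claim: cos(x+y) = cos(x) + cos(y).
Test a specific point where both sides are defined: x = π/2, y = π/6.
LHS = cos(x+y) ≈ -0.5000
RHS = cos(x) + cos(y) ≈ 0.8660
Since -0.5000 ≠ 0.8660, the equation fails at this point, so it cannot hold for all real values of x and y for which both sides are defined.
The correct expansion is cos(x+y) = cos(x)cos(y) - sin(x)sin(y); cosine is not additive.

Conclusion: No, this is NOT an identity.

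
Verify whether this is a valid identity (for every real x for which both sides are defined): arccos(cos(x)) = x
Claim: arccos(cos(x)) = x.
Test a specific point where both sides are defined: x = -π/3.
LHS = arccos(cos(x)) ≈ 1.0472
RHS = x ≈ -1.0472
Since 1.0472 ≠ -1.0472, the equation fails at this point, so it cannot hold for every real x for which both sides are defined.
arccos only returns values in [0, π], so arccos(cos(x)) = x holds only for x in that interval, not for all real x.

Conclusion: No, this is NOT an identity.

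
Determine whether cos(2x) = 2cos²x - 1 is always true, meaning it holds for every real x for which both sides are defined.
Claim: cos(2x) = 2cos²x - 1.
Reasoning: cos(2x) = cos²x - sin²x. Replace sin²x by 1 - cos²x: cos²x - (1 - cos²x) = 2cos²x - 1.
So the two sides agree for every real x for which both sides are defined.

Conclusion: Yes, this is an identity.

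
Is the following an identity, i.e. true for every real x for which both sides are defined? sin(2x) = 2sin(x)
No, this is NOT an identity.

Claim: sin(2x) = 2sin(x).
Test a specific point where both sides are defined: x = π/4.
LHS = sin(2x) ≈ 1.0000
RHS = 2sin(x) ≈ 1.4142
Since 1.0000 ≠ 1.4142, the equation fails at this point, so it cannot hold for every real x for which both sides are defined.
The correct double-angle formula is sin(2x) = 2sin(x)cos(x).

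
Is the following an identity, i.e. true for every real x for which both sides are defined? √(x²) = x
Claim: √(x²) = x.
Test a specific point where both sides are defined: x = -1.
LHS = √(x²) ≈ 1.0000
RHS = x ≈ -1.0000
Since 1.0000 ≠ -1.0000, the equation fails at this point, so it cannot hold for every real x for which both sides are defined.
√(x²) = |x|, which differs from x whenever x < 0 (both sides are defined for every real x).

Conclusion: No, this is NOT an identity.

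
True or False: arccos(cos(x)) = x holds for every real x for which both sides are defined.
Claim: arccos(cos(x)) = x.
Test a specific point where both sides are defined: x = -π/6.
LHS = arccos(cos(x)) ≈ 0.5236
RHS = x ≈ -0.5236
Since 0.5236 ≠ -0.5236, the equation fails at this point, so it cannot hold for every real x for which both sides are defined.
arccos only returns values in [0, π], so arccos(cos(x)) = x holds only for x in that interval, not for all real x.

Conclusion: False.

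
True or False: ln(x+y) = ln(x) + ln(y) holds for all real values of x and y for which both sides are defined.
False.

Claim: ln(x+y) = ln(x) + ln(y).
Test a specific point where both sides are defined: x = 1/2, y = 1/2.
LHS = ln(x+y) ≈ 0.0000
RHS = ln(x) + ln(y) ≈ -1.3863
Since 0.0000 ≠ -1.3863, the equation fails at this point, so it cannot hold for all real values of x and y for which both sides are defined.
ln(x) + ln(y) = ln(xy), not ln(x+y).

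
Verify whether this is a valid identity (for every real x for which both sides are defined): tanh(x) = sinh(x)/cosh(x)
Claim: tanh(x) = sinh(x)/cosh(x).
Reasoning: tanh(x) is defined as sinh(x)/cosh(x) = (e^x - e^-x)/(e^x + e^-x); cosh(x) ≥ 1 is never zero, so this holds for every real x.
So the two sides agree for every real x for which both sides are defined.

Conclusion: Yes, this is an identity.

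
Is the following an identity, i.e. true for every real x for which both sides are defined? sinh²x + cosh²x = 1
Claim: sinh²x + cosh²x = 1.
Test a specific point where both sides are defined: x = 2.
LHS = sinh²x + cosh²x ≈ 27.3082
RHS = 1 ≈ 1.0000
Since 27.3082 ≠ 1.0000, the equation fails at this point, so it cannot hold for every real x for which both sides are defined.
The correct hyperbolic identity is cosh²x - sinh²x = 1 (a difference); the sum sinh²x + cosh²x equals cosh(2x).

Conclusion: No, this is NOT an identity.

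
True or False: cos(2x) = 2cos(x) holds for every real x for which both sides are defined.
False.

Claim: cos(2x) = 2cos(x).
Test a specific point where both sides are defined: x = -π/2.
LHS = cos(2x) ≈ -1.0000
RHS = 2cos(x) ≈ 0.0000
Since -1.0000 ≠ 0.0000, the equation fails at this point, so it cannot hold for every real x for which both sides are defined.
The correct double-angle formula is cos(2x) = cos²x - sin²x.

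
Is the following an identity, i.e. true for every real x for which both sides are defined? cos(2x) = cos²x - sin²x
Claim: cos(2x) = cos²x - sin²x.
Reasoning: Put y = x in the addition formula cos(x+y) = cos(x)cos(y) - sin(x)sin(y): cos(2x) = cos²x - sin²x.
So the two sides agree for every real x for which both sides are defined.

Conclusion: Yes, this is an identity.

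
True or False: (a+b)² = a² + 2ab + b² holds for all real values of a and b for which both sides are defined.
Claim: (a+b)² = a² + 2ab + b².
Reasoning: Expand: (a+b)² = (a+b)(a+b) = a·a + a·b + b·a + b·b = a² + 2ab + b².
So the two sides agree for all real values of a and b for which both sides are defined.

Conclusion: True.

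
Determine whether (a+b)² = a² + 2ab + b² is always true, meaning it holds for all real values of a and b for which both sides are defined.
Claim: (a+b)² = a² + 2ab + b².
Reasoning: Expand: (a+b)² = (a+b)(a+b) = a·a + a·b + b·a + b·b = a² + 2ab + b².
So the two sides agree for all real values of a and b for which both sides are defined.

Conclusion: Yes, this is an identity.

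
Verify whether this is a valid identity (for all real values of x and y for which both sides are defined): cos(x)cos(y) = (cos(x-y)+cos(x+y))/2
Yes, this is an identity.

Claim: cos(x)cos(y) = (cos(x-y)+cos(x+y))/2.
Reasoning: cos(x-y) = cos(x)cos(y) + sin(x)sin(y) and cos(x+y) = cos(x)cos(y) - sin(x)sin(y). Adding, cos(x-y) + cos(x+y) = 2cos(x)cos(y); divide by 2.
So the two sides agree for all real values of x and y for which both sides are defined.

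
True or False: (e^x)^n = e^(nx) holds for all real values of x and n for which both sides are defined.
Claim: (e^x)^n = e^(nx).
Reasoning: e^x is a positive real number, and for a positive base B and real exponent n, B^n = e^(n·ln B). With B = e^x, ln B = x, so (e^x)^n = e^(n·x).
So the two sides agree for all real values of x and n for which both sides are defined.

Conclusion: True.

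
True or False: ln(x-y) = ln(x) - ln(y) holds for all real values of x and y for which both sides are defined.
False.

Claim: ln(x-y) = ln(x) - ln(y).
Test a specific point where both sides are defined: x = 3, y = 3/2.
LHS = ln(x-y) ≈ 0.4055
RHS = ln(x) - ln(y) ≈ 0.6931
Since 0.4055 ≠ 0.6931, the equation fails at this point, so it cannot hold for all real values of x and y for which both sides are defined.
ln(x) - ln(y) = ln(x/y), not ln(x-y).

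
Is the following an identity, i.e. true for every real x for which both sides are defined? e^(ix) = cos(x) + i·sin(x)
Yes, this is an identity.

Claim: e^(ix) = cos(x) + i·sin(x).
Reasoning: Euler's formula. Expand e^(ix) = Σ (ix)^k / k!. Since i² = -1, the even-k terms are Σ (-1)^m x^(2m)/(2m)! = cos(x) and the odd-k terms are i · Σ (-1)^m x^(2m+1)/(2m+1)! = i·sin(x).
So the two sides agree for every real x for which both sides are defined.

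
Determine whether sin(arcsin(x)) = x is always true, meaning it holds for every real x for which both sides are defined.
Yes, this is an identity.

Claim: sin(arcsin(x)) = x.
Reasoning: For -1 ≤ x ≤ 1 (where arcsin is defined), arcsin(x) is by definition an angle whose sine equals x. Taking the sine of that angle returns x. (Note the other order, arcsin(sin x) = x, is NOT an identity.)
So the two sides agree for every real x for which both sides are defined.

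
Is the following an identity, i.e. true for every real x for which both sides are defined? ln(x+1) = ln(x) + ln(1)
Claim: ln(x+1) = ln(x) + ln(1).
Test a specific point where both sides are defined: x = 2.
LHS = ln(x+1) ≈ 1.0986
RHS = ln(x) + ln(1) ≈ 0.6931
Since 1.0986 ≠ 0.6931, the equation fails at this point, so it cannot hold for every real x for which both sides are defined.
ln(1) = 0, so the right side is just ln(x), which differs from ln(x+1).

Conclusion: No, this is NOT an identity.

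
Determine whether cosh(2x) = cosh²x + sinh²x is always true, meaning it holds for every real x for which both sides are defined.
Claim: cosh(2x) = cosh²x + sinh²x.
Reasoning: cosh²x = (e^(2x) + 2 + e^(-2x))/4 and sinh²x = (e^(2x) - 2 + e^(-2x))/4. Adding gives (2e^(2x) + 2e^(-2x))/4 = (e^(2x) + e^(-2x))/2 = cosh(2x).
So the two sides agree for every real x for which both sides are defined.

Conclusion: Yes, this is an identity.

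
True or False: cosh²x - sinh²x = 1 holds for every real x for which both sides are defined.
True.

Claim: cosh²x - sinh²x = 1.
Reasoning: With cosh(x) = (e^x + e^-x)/2 and sinh(x) = (e^x - e^-x)/2: cosh²x = (e^(2x) + 2 + e^(-2x))/4 and sinh²x = (e^(2x) - 2 + e^(-2x))/4. Subtracting leaves 4/4 = 1.
So the two sides agree for every real x for which both sides are defined.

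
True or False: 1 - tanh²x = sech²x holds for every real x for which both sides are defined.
Claim: 1 - tanh²x = sech²x.
Reasoning: Divide cosh²x - sinh²x = 1 through by cosh²x (never zero): 1 - tanh²x = 1/cosh²x = sech²x.
So the two sides agree for every real x for which both sides are defined.

Conclusion: True.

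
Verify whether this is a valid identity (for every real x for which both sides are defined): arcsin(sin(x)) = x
No, this is NOT an identity.

Claim: arcsin(sin(x)) = x.
Test a specific point where both sides are defined: x = 3π/4.
LHS = arcsin(sin(x)) ≈ 0.7854
RHS = x ≈ 2.3562
Since 0.7854 ≠ 2.3562, the equation fails at this point, so it cannot hold for every real x for which both sides are defined.
arcsin only returns values in [-π/2, π/2], so arcsin(sin(x)) = x holds only for x in that interval, not for all real x.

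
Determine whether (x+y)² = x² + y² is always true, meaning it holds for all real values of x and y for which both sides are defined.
No, this is NOT an identity.

Claim: (x+y)² = x² + y².
Test a specific point where both sides are defined: x = 2, y = -3.
LHS = (x+y)² ≈ 1.0000
RHS = x² + y² ≈ 13.0000
Since 1.0000 ≠ 13.0000, the equation fails at this point, so it cannot hold for all real values of x and y for which both sides are defined.
The correct expansion is (x+y)² = x² + 2xy + y²; the cross term 2xy is missing.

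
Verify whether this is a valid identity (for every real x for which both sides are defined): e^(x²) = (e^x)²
Claim: e^(x²) = (e^x)².
Test a specific point where both sides are defined: x = 3.
LHS = e^(x²) ≈ 8103.0839
RHS = (e^x)² ≈ 403.4288
Since 8103.0839 ≠ 403.4288, the equation fails at this point, so it cannot hold for every real x for which both sides are defined.
(e^x)² = e^(2x), and 2x ≠ x² in general.

Conclusion: No, this is NOT an identity.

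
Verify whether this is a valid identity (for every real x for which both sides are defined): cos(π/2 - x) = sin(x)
Claim: cos(π/2 - x) = sin(x).
Reasoning: Use cos(u - v) = cos(u)cos(v) + sin(u)sin(v) with u = π/2, v = x: cos(π/2)cos(x) + sin(π/2)sin(x) = 0·cos(x) + 1·sin(x) = sin(x).
So the two sides agree for every real x for which both sides are defined.

Conclusion: Yes, this is an identity.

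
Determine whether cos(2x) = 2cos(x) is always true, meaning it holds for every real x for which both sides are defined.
No, this is NOT an identity.

Claim: cos(2x) = 2cos(x).
Test a specific point where both sides are defined: x = π/6.
LHS = cos(2x) ≈ 0.5000
RHS = 2cos(x) ≈ 1.7321
Since 0.5000 ≠ 1.7321, the equation fails at this point, so it cannot hold for every real x for which both sides are defined.
The correct double-angle formula is cos(2x) = cos²x - sin²x.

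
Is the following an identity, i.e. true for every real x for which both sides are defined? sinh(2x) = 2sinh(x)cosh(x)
Yes, this is an identity.

Claim: sinh(2x) = 2sinh(x)cosh(x).
Reasoning: 2sinh(x)cosh(x) = 2 · (e^x - e^-x)/2 · (e^x + e^-x)/2 = (e^(2x) - e^(-2x))/2 = sinh(2x).
So the two sides agree for every real x for which both sides are defined.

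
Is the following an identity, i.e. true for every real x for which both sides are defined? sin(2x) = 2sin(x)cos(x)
Claim: sin(2x) = 2sin(x)cos(x).
Reasoning: Put y = x in the addition formula sin(x+y) = sin(x)cos(y) + cos(x)sin(y): sin(2x) = sin(x)cos(x) + cos(x)sin(x) = 2sin(x)cos(x).
So the two sides agree for every real x for which both sides are defined.

Conclusion: Yes, this is an identity.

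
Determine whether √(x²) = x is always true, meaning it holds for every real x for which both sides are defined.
No, this is NOT an identity.

Claim: √(x²) = x.
Test a specific point where both sides are defined: x = -2.
LHS = √(x²) ≈ 2.0000
RHS = x ≈ -2.0000
Since 2.0000 ≠ -2.0000, the equation fails at this point, so it cannot hold for every real x for which both sides are defined.
√(x²) = |x|, which differs from x whenever x < 0 (both sides are defined for every real x).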